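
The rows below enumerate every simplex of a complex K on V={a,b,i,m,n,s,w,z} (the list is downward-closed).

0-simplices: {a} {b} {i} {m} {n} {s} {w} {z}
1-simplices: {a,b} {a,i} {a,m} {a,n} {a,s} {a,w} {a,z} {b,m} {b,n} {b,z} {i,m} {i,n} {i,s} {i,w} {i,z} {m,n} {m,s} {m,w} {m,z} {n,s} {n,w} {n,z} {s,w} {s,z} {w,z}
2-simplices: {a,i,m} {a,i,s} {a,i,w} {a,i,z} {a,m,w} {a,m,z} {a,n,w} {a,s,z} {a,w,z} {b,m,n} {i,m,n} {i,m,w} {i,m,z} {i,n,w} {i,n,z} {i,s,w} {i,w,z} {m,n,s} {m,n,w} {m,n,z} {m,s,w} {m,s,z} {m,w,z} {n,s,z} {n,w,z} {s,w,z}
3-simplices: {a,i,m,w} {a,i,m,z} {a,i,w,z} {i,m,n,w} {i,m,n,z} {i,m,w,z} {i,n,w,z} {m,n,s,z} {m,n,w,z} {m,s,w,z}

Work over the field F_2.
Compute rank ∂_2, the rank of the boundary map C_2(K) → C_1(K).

rank∂_2=16

n_0=8 n_1=25 n_2=26 n_3=10  [Z2]
∂1: piv[ab,ai,am,an,as,aw,az] rk=7  ker:bm,bn,bz,im,in,is,iw,iz,mn,ms,mw,mz,ns,nw,nz,sw,sz,wz
∂2: piv[aim,ais,aiw,aiz,amw,amz,anw,asz,awz,bmn,imn,inw,inz,isw,mns,msw] rk=16  ker:imw,imz,iwz,mnw,mnz,msz,mwz,nsz,nwz,swz
∂3: piv[aimw,aimz,aiwz,imnw,imnz,imwz,inwz,mnsz,mswz] rk=9  ker:mnwz
rk∂_2=16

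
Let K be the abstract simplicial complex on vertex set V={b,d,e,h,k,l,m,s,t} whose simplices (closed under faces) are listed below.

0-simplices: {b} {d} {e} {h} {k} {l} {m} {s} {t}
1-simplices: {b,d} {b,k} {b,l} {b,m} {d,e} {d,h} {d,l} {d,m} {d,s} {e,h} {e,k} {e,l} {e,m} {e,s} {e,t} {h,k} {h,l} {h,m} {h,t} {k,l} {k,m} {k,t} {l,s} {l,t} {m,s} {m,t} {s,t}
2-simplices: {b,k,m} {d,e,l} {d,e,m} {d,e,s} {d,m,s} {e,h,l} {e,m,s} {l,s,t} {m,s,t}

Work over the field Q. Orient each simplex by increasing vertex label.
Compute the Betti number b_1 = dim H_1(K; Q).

b_1=11

n_0=9 n_1=27 n_2=9  [Q]
∂1: piv[bd,bk,bl,bm,de,dh,ds,et] rk=8  ker:dl,dm,eh,ek,el,em,es,hk,hl,hm,ht,kl,km,kt,ls,lt,ms,mt,st
∂2: piv[bkm,del,dem,des,dms,ehl,lst,mst] rk=8  ker:ems
b_1=(27−8)−8=11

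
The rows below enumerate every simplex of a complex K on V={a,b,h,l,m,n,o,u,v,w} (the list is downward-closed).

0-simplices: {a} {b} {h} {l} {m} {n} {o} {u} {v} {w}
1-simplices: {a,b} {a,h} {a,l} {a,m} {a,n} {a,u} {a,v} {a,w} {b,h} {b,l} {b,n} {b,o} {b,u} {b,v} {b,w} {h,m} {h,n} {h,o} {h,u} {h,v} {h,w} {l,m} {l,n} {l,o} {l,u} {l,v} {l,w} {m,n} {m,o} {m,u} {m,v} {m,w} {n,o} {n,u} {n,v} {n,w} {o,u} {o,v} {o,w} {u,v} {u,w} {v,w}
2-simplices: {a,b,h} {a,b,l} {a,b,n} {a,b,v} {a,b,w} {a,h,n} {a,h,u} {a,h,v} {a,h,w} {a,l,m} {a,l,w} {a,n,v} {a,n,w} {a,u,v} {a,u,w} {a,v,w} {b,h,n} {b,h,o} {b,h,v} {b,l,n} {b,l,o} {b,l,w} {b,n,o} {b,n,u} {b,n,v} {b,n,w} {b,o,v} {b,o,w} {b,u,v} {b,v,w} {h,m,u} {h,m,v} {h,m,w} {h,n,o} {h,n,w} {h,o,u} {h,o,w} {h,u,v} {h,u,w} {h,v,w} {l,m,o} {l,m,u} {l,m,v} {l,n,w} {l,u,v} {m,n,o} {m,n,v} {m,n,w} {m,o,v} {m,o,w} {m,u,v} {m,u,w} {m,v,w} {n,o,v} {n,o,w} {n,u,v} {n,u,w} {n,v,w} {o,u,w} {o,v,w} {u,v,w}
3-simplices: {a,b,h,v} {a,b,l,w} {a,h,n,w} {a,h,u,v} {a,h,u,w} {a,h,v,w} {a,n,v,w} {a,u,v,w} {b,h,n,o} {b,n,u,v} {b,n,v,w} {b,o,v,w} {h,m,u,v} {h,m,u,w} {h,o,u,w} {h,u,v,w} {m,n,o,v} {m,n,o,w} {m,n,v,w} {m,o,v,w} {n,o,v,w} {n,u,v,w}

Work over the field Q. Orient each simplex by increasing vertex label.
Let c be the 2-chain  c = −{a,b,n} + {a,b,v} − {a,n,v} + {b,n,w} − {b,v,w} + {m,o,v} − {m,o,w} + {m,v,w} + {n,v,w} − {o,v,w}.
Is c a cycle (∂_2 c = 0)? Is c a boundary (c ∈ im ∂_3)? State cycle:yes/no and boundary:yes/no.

cycle:yes boundary:no

n_0=10 n_1=42 n_2=61 n_3=22  [Q]
∂1: piv[ab,ah,al,am,an,au,av,aw,bo] rk=9  ker:bh,bl,bn,bu,bv,bw,hm,hn,ho,hu,hv,hw,lm,ln,lo,lu,lv,lw,mn,mo,mu,mv,mw,no,nu,nv,nw,ou,ov,ow,uv,uw,vw
∂2: piv[abh,abl,abn,abv,abw,ahn,ahu,ahv,ahw,alm,alw,anv,anw,auv,auw,avw,bho,bln,blo,bno,bnu,bov,bow,buv,hmu,hmv,hmw,hou,lmo,lmu,lmv,mno,mnv] rk=33  ker:bhn,bhv,blw,bnv,bnw,bvw,hno,hnw,how,huv,huw,hvw,lnw,luv,mnw,mov,mow,muv,muw,mvw,nov,now,nuv,nuw,nvw,ouw,ovw,uvw
∂3: piv[abhv,ablw,ahnw,ahuv,ahuw,ahvw,anvw,auvw,bhno,bnuv,bnvw,bovw,hmuv,hmuw,houw,mnov,mnow,mnvw,movw,nuvw] rk=20  ker:huvw,novw
∂2c = 0
c vs im∂3: residual ≠ 0 ⇒ not boundary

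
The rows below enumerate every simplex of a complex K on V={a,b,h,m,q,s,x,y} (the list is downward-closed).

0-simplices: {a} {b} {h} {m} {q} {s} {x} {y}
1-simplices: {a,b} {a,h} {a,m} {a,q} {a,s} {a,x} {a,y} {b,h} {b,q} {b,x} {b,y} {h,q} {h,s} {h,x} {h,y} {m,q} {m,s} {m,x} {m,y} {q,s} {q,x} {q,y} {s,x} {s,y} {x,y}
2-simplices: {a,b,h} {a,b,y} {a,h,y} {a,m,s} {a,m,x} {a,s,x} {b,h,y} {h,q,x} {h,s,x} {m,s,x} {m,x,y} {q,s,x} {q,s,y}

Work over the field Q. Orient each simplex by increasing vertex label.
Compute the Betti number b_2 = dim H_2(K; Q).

n_0=8 n_1=25 n_2=13  [Q]
∂1: piv[ab,ah,am,aq,as,ax,ay] rk=7  ker:bh,bq,bx,by,hq,hs,hx,hy,mq,ms,mx,my,qs,qx,qy,sx,sy,xy
∂2: piv[abh,aby,ahy,ams,amx,asx,hqx,hsx,mxy,qsx,qsy] rk=11  ker:bhy,msx
b_2=(13−11)−0=2

b_2=2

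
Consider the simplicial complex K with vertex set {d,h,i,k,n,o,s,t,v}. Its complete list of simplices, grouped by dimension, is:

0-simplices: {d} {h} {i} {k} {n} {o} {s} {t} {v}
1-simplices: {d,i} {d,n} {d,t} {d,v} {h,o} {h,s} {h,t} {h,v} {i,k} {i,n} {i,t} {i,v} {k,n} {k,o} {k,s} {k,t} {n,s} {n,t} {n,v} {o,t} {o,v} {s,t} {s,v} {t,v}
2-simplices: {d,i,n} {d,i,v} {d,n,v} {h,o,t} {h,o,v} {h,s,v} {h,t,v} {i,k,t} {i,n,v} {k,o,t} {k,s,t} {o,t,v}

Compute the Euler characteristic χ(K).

n_0=9 n_1=24 n_2=12
χ=+9−24+12=-3

χ(K)=-3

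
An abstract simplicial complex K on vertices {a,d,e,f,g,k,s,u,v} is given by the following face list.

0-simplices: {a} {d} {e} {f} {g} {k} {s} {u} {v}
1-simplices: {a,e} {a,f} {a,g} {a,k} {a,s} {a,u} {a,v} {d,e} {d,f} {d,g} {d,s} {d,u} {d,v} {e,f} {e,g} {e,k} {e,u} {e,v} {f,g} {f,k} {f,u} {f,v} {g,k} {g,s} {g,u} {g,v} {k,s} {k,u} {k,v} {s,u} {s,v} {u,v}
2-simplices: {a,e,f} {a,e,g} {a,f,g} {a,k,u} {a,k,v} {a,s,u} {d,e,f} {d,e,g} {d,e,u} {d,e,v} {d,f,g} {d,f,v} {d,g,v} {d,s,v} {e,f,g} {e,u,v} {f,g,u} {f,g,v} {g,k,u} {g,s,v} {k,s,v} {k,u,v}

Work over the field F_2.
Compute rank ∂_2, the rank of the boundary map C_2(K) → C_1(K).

rank∂_2=19

n_0=9 n_1=32 n_2=22  [Z2]
∂1: piv[ae,af,ag,ak,as,au,av,de] rk=8  ker:df,dg,ds,du,dv,ef,eg,ek,eu,ev,fg,fk,fu,fv,gk,gs,gu,gv,ks,ku,kv,su,sv,uv
∂2: piv[aef,aeg,afg,aku,akv,asu,def,deg,deu,dev,dfv,dgv,dsv,euv,fgu,gku,gsv,ksv,kuv] rk=19  ker:dfg,efg,fgv
rk∂_2=19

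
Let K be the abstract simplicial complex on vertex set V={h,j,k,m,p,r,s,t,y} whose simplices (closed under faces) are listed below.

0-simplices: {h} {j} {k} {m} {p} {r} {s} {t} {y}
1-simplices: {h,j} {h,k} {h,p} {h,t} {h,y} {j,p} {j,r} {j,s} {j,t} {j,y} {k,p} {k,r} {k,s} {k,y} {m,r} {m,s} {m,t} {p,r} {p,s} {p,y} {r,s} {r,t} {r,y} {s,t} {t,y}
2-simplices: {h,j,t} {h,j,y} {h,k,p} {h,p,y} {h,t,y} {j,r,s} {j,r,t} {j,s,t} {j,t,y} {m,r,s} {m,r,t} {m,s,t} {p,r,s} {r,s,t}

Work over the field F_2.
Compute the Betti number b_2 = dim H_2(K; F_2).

n_0=9 n_1=25 n_2=14  [Z2]
∂1: piv[hj,hk,hp,ht,hy,jr,js,mr] rk=8  ker:jp,jt,jy,kp,kr,ks,ky,ms,mt,pr,ps,py,rs,rt,ry,st,ty
∂2: piv[hjt,hjy,hkp,hpy,hty,jrs,jrt,jst,mrs,mrt,prs] rk=11  ker:jty,mst,rst
b_2=(14−11)−0=3

b_2=3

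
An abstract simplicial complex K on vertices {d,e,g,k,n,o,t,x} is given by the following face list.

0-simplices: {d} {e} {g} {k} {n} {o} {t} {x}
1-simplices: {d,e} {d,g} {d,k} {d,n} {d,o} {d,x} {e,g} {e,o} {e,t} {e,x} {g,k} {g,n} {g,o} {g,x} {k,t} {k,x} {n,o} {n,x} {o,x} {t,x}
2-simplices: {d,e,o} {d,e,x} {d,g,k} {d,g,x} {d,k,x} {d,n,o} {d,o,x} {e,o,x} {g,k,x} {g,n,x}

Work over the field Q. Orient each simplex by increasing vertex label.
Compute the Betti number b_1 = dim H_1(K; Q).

b_1=5

n_0=8 n_1=20 n_2=10  [Q]
∂1: piv[de,dg,dk,dn,do,dx,et] rk=7  ker:eg,eo,ex,gk,gn,go,gx,kt,kx,no,nx,ox,tx
∂2: piv[deo,dex,dgk,dgx,dkx,dno,dox,gnx] rk=8  ker:eox,gkx
b_1=(20−7)−8=5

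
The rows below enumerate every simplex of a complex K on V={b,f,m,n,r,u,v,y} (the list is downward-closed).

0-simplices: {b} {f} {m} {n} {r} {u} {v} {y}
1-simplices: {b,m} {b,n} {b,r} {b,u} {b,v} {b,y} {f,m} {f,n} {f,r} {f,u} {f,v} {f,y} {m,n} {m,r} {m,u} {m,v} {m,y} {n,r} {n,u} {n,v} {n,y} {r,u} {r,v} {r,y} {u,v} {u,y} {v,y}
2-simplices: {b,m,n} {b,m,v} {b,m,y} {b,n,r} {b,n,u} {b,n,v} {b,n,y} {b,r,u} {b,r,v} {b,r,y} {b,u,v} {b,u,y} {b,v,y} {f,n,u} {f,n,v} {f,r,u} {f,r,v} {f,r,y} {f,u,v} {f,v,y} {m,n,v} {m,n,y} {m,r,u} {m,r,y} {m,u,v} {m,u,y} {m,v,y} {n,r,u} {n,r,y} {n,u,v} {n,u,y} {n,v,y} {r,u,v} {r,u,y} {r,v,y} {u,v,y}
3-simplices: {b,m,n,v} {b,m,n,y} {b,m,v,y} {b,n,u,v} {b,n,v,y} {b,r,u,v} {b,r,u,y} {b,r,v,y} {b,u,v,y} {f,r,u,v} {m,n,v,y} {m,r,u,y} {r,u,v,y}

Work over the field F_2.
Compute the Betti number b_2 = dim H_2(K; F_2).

n_0=8 n_1=27 n_2=36 n_3=13  [Z2]
∂1: piv[bm,bn,br,bu,bv,by,fm] rk=7  ker:fn,fr,fu,fv,fy,mn,mr,mu,mv,my,nr,nu,nv,ny,ru,rv,ry,uv,uy,vy
∂2: piv[bmn,bmv,bmy,bnr,bnu,bnv,bny,bru,brv,bry,buv,buy,bvy,fnu,fnv,fru,fry,mru,mry] rk=19  ker:frv,fuv,fvy,mnv,mny,muv,muy,mvy,nru,nry,nuv,nuy,nvy,ruv,ruy,rvy,uvy
∂3: piv[bmnv,bmny,bmvy,bnuv,bnvy,bruv,bruy,brvy,buvy,fruv,mruy] rk=11  ker:mnvy,ruvy
b_2=(36−19)−11=6

b_2=6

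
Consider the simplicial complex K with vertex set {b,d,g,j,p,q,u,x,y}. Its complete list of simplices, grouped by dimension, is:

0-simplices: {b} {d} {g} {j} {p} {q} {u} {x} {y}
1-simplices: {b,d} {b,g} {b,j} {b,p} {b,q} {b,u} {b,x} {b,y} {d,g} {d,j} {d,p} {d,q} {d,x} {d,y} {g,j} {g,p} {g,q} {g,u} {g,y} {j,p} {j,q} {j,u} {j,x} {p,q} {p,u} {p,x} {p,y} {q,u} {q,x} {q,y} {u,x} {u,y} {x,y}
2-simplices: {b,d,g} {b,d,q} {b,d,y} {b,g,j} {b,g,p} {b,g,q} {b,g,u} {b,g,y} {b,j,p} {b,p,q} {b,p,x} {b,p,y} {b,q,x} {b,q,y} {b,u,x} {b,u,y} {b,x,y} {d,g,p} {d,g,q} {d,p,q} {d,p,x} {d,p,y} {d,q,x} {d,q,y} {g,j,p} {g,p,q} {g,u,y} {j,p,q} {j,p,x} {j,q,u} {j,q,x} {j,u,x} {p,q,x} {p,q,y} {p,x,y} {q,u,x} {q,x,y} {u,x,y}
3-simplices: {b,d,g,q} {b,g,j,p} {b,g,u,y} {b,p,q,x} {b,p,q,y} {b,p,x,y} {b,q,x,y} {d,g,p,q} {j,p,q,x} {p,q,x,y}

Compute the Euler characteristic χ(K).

χ(K)=4

n_0=9 n_1=33 n_2=38 n_3=10
χ=+9−33+38−10=4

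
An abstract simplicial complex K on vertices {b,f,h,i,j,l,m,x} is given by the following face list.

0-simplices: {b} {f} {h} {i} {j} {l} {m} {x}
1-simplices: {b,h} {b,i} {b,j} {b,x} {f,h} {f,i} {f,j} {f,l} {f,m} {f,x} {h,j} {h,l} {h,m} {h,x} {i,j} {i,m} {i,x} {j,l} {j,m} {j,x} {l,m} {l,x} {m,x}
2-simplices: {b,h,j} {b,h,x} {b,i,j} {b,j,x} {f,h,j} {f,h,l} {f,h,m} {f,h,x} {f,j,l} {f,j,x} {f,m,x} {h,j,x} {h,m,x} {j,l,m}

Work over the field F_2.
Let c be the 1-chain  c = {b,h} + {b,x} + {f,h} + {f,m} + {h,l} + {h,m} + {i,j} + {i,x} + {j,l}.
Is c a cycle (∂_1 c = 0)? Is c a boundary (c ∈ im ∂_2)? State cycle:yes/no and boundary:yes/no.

cycle:yes boundary:no

n_0=8 n_1=23 n_2=14  [Z2]
∂1: piv[bh,bi,bj,bx,fh,fl,fm] rk=7  ker:fi,fj,fx,hj,hl,hm,hx,ij,im,ix,jl,jm,jx,lm,lx,mx
∂2: piv[bhj,bhx,bij,bjx,fhj,fhl,fhm,fhx,fjl,fmx,jlm] rk=11  ker:fjx,hjx,hmx
∂1c = 0
c vs im∂2: residual ≠ 0 ⇒ not boundary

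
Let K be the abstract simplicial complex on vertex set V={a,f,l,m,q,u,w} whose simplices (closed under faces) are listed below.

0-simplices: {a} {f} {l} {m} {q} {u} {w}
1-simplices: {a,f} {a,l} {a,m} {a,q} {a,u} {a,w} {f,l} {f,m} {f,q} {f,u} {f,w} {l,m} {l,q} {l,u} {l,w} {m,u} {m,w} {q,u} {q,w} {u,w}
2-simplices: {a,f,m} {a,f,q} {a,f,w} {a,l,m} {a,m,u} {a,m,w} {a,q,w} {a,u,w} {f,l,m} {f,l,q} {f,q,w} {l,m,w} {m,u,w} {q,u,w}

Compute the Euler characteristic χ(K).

n_0=7 n_1=20 n_2=14
χ=+7−20+14=1

χ(K)=1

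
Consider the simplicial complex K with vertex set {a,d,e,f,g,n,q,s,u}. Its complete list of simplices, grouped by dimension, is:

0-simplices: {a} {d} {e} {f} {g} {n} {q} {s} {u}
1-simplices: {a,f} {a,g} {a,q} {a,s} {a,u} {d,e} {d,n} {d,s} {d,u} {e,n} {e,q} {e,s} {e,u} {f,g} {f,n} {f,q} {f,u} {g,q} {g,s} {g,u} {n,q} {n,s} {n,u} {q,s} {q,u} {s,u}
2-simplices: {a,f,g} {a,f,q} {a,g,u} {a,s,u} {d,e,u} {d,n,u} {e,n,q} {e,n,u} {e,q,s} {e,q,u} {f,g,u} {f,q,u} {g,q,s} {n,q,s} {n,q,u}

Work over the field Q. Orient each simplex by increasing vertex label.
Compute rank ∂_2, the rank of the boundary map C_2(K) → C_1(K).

n_0=9 n_1=26 n_2=15  [Q]
∂1: piv[af,ag,aq,as,au,de,dn,ds] rk=8  ker:du,en,eq,es,eu,fg,fn,fq,fu,gq,gs,gu,nq,ns,nu,qs,qu,su
∂2: piv[afg,afq,agu,asu,deu,dnu,enq,enu,eqs,equ,fgu,fqu,gqs,nqs] rk=14  ker:nqu
rk∂_2=14

rank∂_2=14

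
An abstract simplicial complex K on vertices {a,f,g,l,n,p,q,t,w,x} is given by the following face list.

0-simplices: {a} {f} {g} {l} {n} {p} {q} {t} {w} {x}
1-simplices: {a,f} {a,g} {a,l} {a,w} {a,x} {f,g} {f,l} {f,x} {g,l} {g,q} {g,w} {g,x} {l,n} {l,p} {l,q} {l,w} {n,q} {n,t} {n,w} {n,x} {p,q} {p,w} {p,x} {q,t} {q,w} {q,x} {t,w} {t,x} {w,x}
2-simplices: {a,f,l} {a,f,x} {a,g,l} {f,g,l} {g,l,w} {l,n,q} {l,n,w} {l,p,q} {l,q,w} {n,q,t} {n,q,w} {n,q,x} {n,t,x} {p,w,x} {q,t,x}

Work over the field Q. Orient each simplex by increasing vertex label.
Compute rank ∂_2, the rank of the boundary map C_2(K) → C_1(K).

rank∂_2=13

n_0=10 n_1=29 n_2=15  [Q]
∂1: piv[af,ag,al,aw,ax,gq,ln,lp,nt] rk=9  ker:fg,fl,fx,gl,gw,gx,lq,lw,nq,nw,nx,pq,pw,px,qt,qw,qx,tw,tx,wx
∂2: piv[afl,afx,agl,fgl,glw,lnq,lnw,lpq,lqw,nqt,nqx,ntx,pwx] rk=13  ker:nqw,qtx
rk∂_2=13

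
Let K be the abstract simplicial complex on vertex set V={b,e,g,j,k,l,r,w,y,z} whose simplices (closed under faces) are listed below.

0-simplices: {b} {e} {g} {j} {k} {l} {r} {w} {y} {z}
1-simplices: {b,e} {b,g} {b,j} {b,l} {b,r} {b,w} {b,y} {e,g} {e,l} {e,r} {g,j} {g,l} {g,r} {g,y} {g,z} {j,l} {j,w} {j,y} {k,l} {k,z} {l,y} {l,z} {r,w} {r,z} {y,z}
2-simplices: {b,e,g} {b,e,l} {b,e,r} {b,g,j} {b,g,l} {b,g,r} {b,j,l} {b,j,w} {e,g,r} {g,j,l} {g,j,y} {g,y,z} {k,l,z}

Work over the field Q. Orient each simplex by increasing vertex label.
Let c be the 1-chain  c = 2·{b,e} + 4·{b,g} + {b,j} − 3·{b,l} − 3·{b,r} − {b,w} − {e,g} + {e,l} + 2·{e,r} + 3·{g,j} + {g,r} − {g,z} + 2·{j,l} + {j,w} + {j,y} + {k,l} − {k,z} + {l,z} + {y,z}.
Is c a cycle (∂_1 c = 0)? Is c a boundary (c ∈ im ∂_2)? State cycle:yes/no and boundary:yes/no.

n_0=10 n_1=25 n_2=13  [Q]
∂1: piv[be,bg,bj,bl,br,bw,by,gz,kl] rk=9  ker:eg,el,er,gj,gl,gr,gy,jl,jw,jy,kz,ly,lz,rw,rz,yz
∂2: piv[beg,bel,ber,bgj,bgl,bgr,bjl,bjw,gjy,gyz,klz] rk=11  ker:egr,gjl
∂1c = 0
c vs im∂2: reduces to 0 ⇒ boundary

cycle:yes boundary:yes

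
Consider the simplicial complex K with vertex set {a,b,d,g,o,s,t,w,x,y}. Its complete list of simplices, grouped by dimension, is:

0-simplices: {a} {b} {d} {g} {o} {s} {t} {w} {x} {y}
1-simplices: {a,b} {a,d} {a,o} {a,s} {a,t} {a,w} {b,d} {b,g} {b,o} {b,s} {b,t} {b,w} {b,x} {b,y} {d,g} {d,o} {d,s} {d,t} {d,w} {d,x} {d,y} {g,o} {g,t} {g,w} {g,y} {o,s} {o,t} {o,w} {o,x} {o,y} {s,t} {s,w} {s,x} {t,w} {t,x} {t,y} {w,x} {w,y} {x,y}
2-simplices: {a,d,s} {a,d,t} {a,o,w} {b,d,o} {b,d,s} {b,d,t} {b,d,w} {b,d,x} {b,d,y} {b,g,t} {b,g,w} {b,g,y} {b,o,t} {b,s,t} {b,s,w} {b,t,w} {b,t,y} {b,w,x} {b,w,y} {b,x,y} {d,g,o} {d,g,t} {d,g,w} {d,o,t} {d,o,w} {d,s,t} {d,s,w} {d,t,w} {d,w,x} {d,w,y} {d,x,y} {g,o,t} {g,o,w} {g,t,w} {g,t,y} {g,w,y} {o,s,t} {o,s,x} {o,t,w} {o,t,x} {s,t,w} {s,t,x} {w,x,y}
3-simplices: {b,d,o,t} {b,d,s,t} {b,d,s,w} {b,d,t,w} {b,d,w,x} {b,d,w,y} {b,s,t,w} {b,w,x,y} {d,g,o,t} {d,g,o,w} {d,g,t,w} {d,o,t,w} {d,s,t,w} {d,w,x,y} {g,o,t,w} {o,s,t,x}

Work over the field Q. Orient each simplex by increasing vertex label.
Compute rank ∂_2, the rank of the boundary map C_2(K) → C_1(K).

n_0=10 n_1=39 n_2=43 n_3=16  [Q]
∂1: piv[ab,ad,ao,as,at,aw,bg,bx,by] rk=9  ker:bd,bo,bs,bt,bw,dg,do,ds,dt,dw,dx,dy,go,gt,gw,gy,os,ot,ow,ox,oy,st,sw,sx,tw,tx,ty,wx,wy,xy
∂2: piv[ads,adt,aow,bdo,bds,bdt,bdw,bdx,bdy,bgt,bgw,bgy,bot,bst,bsw,btw,bty,bwx,bwy,bxy,dgo,dgt,dow,ost,osx,otx] rk=26  ker:dgw,dot,dst,dsw,dtw,dwx,dwy,dxy,got,gow,gtw,gty,gwy,otw,stw,stx,wxy
∂3: piv[bdot,bdst,bdsw,bdtw,bdwx,bdwy,bstw,bwxy,dgot,dgow,dgtw,dotw,dwxy,ostx] rk=14  ker:dstw,gotw
rk∂_2=26

rank∂_2=26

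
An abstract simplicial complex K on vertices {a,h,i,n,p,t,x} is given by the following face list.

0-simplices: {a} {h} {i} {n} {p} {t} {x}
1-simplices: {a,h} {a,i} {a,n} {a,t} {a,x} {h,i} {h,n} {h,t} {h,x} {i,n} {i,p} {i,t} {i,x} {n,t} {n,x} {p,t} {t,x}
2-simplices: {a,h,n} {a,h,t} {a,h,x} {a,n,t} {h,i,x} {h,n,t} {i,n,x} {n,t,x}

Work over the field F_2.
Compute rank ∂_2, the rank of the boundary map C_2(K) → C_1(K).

n_0=7 n_1=17 n_2=8  [Z2]
∂1: piv[ah,ai,an,at,ax,ip] rk=6  ker:hi,hn,ht,hx,in,it,ix,nt,nx,pt,tx
∂2: piv[ahn,aht,ahx,ant,hix,inx,ntx] rk=7  ker:hnt
rk∂_2=7

rank∂_2=7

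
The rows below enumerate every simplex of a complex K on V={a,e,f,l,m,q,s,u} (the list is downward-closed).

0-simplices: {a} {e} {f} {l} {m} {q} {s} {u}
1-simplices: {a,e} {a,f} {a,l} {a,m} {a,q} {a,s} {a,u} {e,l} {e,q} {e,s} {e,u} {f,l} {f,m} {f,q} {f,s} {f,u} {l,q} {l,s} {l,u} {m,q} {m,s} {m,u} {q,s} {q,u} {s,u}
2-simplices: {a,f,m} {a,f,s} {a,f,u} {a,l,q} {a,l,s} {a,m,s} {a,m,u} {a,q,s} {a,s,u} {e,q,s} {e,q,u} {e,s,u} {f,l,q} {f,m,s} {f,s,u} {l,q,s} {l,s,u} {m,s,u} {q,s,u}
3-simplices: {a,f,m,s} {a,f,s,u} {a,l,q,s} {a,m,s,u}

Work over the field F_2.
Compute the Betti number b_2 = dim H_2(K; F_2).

b_2=1

n_0=8 n_1=25 n_2=19 n_3=4  [Z2]
∂1: piv[ae,af,al,am,aq,as,au] rk=7  ker:el,eq,es,eu,fl,fm,fq,fs,fu,lq,ls,lu,mq,ms,mu,qs,qu,su
∂2: piv[afm,afs,afu,alq,als,ams,amu,aqs,asu,eqs,equ,esu,flq,lsu] rk=14  ker:fms,fsu,lqs,msu,qsu
∂3: piv[afms,afsu,alqs,amsu] rk=4
b_2=(19−14)−4=1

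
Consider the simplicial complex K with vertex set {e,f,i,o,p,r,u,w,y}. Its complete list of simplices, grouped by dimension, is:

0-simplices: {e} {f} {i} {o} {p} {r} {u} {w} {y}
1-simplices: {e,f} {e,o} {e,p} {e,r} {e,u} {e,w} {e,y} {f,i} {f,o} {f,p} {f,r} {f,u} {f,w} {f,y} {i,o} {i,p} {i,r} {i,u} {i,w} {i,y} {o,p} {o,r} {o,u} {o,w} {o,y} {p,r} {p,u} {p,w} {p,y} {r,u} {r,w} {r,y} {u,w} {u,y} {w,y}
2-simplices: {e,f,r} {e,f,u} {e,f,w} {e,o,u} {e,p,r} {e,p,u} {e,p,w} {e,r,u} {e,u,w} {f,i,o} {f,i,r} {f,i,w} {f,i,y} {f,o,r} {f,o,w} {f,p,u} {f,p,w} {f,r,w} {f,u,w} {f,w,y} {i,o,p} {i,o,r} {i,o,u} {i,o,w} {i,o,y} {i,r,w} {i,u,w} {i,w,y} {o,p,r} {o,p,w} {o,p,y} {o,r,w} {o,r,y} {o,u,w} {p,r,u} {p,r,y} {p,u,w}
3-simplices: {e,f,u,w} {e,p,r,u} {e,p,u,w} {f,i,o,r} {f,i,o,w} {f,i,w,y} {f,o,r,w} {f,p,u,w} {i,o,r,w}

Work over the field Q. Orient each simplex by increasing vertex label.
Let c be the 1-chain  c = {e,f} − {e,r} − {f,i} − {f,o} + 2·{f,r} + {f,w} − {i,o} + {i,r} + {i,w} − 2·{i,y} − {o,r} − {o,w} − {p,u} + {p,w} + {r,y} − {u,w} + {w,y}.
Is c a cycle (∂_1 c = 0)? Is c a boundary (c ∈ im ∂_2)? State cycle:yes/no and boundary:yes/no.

n_0=9 n_1=35 n_2=37 n_3=9  [Q]
∂1: piv[ef,eo,ep,er,eu,ew,ey,fi] rk=8  ker:fo,fp,fr,fu,fw,fy,io,ip,ir,iu,iw,iy,op,or,ou,ow,oy,pr,pu,pw,py,ru,rw,ry,uw,uy,wy
∂2: piv[efr,efu,efw,eou,epr,epu,epw,eru,euw,fio,fir,fiw,fiy,for,fow,fpu,frw,fwy,iop,iou,ioy,iuw,opr,opy,ory] rk=25  ker:fpw,fuw,ior,iow,irw,iwy,opw,orw,ouw,pru,pry,puw
∂3: piv[efuw,epru,epuw,fior,fiow,fiwy,forw,fpuw,iorw] rk=9
∂1c = 0
c vs im∂2: reduces to 0 ⇒ boundary

cycle:yes boundary:yes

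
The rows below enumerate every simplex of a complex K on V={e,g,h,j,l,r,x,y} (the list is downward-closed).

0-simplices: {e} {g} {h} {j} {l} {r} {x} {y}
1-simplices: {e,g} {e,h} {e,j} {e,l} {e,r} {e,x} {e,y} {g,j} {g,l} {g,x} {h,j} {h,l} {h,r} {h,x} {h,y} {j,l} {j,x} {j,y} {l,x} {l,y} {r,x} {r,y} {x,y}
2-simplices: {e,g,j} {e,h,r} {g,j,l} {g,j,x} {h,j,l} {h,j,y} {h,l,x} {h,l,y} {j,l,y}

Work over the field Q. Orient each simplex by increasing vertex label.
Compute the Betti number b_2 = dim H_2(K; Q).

n_0=8 n_1=23 n_2=9  [Q]
∂1: piv[eg,eh,ej,el,er,ex,ey] rk=7  ker:gj,gl,gx,hj,hl,hr,hx,hy,jl,jx,jy,lx,ly,rx,ry,xy
∂2: piv[egj,ehr,gjl,gjx,hjl,hjy,hlx,hly] rk=8  ker:jly
b_2=(9−8)−0=1

b_2=1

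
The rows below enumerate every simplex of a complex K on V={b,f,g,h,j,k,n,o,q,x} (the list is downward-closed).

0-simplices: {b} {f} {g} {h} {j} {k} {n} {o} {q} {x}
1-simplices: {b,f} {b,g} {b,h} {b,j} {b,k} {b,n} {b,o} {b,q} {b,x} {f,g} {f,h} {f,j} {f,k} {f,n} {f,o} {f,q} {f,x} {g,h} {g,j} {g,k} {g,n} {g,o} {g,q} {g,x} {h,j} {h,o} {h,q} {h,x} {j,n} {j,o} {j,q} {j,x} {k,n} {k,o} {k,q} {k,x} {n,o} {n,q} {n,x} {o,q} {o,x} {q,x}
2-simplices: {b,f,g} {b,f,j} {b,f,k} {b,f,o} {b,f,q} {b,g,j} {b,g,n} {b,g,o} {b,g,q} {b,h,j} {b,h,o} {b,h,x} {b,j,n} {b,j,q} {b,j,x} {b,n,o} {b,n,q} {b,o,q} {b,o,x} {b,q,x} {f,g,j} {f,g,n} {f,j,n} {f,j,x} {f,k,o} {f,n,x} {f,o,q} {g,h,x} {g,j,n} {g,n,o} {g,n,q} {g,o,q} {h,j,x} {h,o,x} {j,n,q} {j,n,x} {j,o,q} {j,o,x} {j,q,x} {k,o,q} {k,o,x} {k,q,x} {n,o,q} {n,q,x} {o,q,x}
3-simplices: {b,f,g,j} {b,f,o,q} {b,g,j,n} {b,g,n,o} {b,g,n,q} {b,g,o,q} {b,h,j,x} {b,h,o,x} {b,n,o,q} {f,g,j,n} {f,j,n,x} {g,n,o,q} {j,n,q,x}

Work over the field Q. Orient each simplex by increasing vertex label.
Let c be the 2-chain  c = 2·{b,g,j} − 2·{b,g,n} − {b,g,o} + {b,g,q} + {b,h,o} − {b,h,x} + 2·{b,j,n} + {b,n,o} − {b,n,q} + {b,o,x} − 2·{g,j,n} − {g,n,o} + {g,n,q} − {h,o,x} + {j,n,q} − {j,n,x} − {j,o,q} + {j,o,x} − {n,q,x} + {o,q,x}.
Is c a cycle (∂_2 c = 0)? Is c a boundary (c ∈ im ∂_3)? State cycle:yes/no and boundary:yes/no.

cycle:yes boundary:no

n_0=10 n_1=42 n_2=45 n_3=13  [Q]
∂1: piv[bf,bg,bh,bj,bk,bn,bo,bq,bx] rk=9  ker:fg,fh,fj,fk,fn,fo,fq,fx,gh,gj,gk,gn,go,gq,gx,hj,ho,hq,hx,jn,jo,jq,jx,kn,ko,kq,kx,no,nq,nx,oq,ox,qx
∂2: piv[bfg,bfj,bfk,bfo,bfq,bgj,bgn,bgo,bgq,bhj,bho,bhx,bjn,bjq,bjx,bno,bnq,boq,box,bqx,fgn,fjx,fko,fnx,ghx,joq,koq,kox] rk=28  ker:fgj,fjn,foq,gjn,gno,gnq,goq,hjx,hox,jnq,jnx,jox,jqx,kqx,noq,nqx,oqx
∂3: piv[bfgj,bfoq,bgjn,bgno,bgnq,bgoq,bhjx,bhox,bnoq,fgjn,fjnx,jnqx] rk=12  ker:gnoq
∂2c = 0
c vs im∂3: residual ≠ 0 ⇒ not boundary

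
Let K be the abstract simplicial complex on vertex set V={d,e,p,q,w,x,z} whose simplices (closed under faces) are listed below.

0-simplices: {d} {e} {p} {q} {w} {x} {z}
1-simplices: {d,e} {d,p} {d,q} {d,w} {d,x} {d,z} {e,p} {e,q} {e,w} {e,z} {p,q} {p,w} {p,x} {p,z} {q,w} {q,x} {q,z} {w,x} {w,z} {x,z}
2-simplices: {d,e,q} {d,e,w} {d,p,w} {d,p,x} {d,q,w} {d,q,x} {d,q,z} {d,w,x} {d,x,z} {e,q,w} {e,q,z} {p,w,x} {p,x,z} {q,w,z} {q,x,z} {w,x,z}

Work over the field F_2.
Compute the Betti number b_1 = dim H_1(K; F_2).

n_0=7 n_1=20 n_2=16  [Z2]
∂1: piv[de,dp,dq,dw,dx,dz] rk=6  ker:ep,eq,ew,ez,pq,pw,px,pz,qw,qx,qz,wx,wz,xz
∂2: piv[deq,dew,dpw,dpx,dqw,dqx,dqz,dwx,dxz,eqz,pxz,qwz] rk=12  ker:eqw,pwx,qxz,wxz
b_1=(20−6)−12=2

b_1=2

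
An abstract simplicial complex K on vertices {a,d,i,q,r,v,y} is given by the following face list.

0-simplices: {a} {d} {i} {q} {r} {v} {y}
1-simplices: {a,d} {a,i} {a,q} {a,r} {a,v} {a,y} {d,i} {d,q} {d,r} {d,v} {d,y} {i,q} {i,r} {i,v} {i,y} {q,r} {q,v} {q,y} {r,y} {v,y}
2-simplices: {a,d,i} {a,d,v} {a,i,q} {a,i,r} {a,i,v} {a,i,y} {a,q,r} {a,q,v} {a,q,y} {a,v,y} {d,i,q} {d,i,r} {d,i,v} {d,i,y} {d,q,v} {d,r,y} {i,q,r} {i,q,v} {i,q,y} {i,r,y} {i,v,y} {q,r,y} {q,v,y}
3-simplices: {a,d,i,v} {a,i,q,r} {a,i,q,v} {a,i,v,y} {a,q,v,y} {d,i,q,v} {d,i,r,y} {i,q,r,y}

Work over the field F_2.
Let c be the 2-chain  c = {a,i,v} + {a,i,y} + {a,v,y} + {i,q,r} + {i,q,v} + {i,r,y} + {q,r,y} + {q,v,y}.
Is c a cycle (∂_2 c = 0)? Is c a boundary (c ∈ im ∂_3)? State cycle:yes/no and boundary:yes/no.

cycle:yes boundary:no

n_0=7 n_1=20 n_2=23 n_3=8  [Z2]
∂1: piv[ad,ai,aq,ar,av,ay] rk=6  ker:di,dq,dr,dv,dy,iq,ir,iv,iy,qr,qv,qy,ry,vy
∂2: piv[adi,adv,aiq,air,aiv,aiy,aqr,aqv,aqy,avy,diq,dir,diy,dry] rk=14  ker:div,dqv,iqr,iqv,iqy,iry,ivy,qry,qvy
∂3: piv[adiv,aiqr,aiqv,aivy,aqvy,diqv,diry,iqry] rk=8
∂2c = 0
c vs im∂3: residual ≠ 0 ⇒ not boundary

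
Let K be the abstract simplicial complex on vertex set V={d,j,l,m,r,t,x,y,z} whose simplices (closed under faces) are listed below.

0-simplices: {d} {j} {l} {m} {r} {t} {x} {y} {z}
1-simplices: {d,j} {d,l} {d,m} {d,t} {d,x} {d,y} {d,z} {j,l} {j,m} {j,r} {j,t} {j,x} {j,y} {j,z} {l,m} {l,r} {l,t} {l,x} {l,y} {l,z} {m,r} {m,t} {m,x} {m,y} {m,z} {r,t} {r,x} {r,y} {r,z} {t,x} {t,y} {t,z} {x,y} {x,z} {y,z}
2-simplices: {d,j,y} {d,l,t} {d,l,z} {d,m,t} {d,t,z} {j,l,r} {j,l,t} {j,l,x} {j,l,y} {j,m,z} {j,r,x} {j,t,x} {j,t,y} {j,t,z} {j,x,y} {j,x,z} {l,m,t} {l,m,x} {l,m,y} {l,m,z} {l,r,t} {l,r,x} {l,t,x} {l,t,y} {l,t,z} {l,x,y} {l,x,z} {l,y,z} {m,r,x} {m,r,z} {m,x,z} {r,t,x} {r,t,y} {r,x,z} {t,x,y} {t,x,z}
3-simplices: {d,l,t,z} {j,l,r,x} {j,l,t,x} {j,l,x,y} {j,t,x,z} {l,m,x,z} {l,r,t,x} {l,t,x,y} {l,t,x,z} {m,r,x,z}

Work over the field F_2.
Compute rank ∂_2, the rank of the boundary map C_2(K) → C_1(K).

n_0=9 n_1=35 n_2=36 n_3=10  [Z2]
∂1: piv[dj,dl,dm,dt,dx,dy,dz,jr] rk=8  ker:jl,jm,jt,jx,jy,jz,lm,lr,lt,lx,ly,lz,mr,mt,mx,my,mz,rt,rx,ry,rz,tx,ty,tz,xy,xz,yz
∂2: piv[djy,dlt,dlz,dmt,dtz,jlr,jlt,jlx,jly,jmz,jrx,jtx,jty,jtz,jxy,jxz,lmt,lmx,lmy,lmz,lrt,lyz,mrx,mrz,rty] rk=25  ker:lrx,ltx,lty,ltz,lxy,lxz,mxz,rtx,rxz,txy,txz
∂3: piv[dltz,jlrx,jltx,jlxy,jtxz,lmxz,lrtx,ltxy,ltxz,mrxz] rk=10
rk∂_2=25

rank∂_2=25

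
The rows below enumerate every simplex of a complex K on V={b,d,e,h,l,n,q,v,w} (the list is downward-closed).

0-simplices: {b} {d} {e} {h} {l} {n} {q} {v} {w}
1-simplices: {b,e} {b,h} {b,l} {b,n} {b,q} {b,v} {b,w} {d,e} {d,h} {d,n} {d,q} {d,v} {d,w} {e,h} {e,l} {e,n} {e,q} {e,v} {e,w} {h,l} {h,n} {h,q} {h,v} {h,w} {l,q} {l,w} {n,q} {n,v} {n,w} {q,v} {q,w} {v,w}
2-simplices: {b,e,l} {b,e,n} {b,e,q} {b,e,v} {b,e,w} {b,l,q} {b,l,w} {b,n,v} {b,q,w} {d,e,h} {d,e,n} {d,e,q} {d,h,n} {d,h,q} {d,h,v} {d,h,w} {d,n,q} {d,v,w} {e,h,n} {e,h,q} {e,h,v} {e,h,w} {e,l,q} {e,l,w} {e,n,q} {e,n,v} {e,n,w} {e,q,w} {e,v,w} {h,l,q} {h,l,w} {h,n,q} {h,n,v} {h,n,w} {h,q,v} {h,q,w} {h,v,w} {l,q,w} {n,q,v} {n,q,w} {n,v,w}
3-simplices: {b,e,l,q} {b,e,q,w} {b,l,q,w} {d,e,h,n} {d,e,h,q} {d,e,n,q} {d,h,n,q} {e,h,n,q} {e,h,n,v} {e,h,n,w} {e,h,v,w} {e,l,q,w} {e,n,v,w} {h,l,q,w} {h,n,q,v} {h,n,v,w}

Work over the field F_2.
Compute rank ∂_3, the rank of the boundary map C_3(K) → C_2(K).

rank∂_3=14

n_0=9 n_1=32 n_2=41 n_3=16  [Z2]
∂1: piv[be,bh,bl,bn,bq,bv,bw,de] rk=8  ker:dh,dn,dq,dv,dw,eh,el,en,eq,ev,ew,hl,hn,hq,hv,hw,lq,lw,nq,nv,nw,qv,qw,vw
∂2: piv[bel,ben,beq,bev,bew,blq,blw,bnv,bqw,deh,den,deq,dhn,dhq,dhv,dhw,dnq,dvw,ehv,ehw,enw,hlq,hqv] rk=23  ker:ehn,ehq,elq,elw,enq,env,eqw,evw,hlw,hnq,hnv,hnw,hqw,hvw,lqw,nqv,nqw,nvw
∂3: piv[belq,beqw,blqw,dehn,dehq,denq,dhnq,ehnv,ehnw,ehvw,elqw,envw,hlqw,hnqv] rk=14  ker:ehnq,hnvw
rk∂_3=14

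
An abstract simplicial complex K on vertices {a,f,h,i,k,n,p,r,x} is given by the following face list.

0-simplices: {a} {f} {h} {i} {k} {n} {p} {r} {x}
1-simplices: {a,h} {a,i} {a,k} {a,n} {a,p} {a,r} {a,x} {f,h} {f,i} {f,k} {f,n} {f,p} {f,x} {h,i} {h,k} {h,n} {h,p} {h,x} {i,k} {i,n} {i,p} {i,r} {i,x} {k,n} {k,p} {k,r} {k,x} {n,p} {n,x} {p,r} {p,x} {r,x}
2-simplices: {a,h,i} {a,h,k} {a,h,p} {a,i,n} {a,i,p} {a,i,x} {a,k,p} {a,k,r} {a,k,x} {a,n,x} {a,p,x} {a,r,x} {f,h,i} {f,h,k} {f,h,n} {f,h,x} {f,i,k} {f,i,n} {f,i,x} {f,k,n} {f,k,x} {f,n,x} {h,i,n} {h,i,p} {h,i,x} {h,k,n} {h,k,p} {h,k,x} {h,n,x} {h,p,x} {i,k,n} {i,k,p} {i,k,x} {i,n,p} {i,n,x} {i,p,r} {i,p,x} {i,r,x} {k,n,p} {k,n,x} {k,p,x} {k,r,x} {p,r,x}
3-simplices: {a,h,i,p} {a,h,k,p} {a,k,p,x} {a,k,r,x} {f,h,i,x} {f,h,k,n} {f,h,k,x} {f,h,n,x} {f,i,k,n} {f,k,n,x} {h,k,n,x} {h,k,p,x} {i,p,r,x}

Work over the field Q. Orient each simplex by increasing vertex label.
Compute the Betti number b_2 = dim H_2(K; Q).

n_0=9 n_1=32 n_2=43 n_3=13  [Q]
∂1: piv[ah,ai,ak,an,ap,ar,ax,fh] rk=8  ker:fi,fk,fn,fp,fx,hi,hk,hn,hp,hx,ik,in,ip,ir,ix,kn,kp,kr,kx,np,nx,pr,px,rx
∂2: piv[ahi,ahk,ahp,ain,aip,aix,akp,akr,akx,anx,apx,arx,fhi,fhk,fhn,fhx,fik,fin,fix,fkn,inp,ipr,irx] rk=23  ker:fkx,fnx,hin,hip,hix,hkn,hkp,hkx,hnx,hpx,ikn,ikp,ikx,inx,ipx,knp,knx,kpx,krx,prx
∂3: piv[ahip,ahkp,akpx,akrx,fhix,fhkn,fhkx,fhnx,fikn,fknx,hkpx,iprx] rk=12  ker:hknx
b_2=(43−23)−12=8

b_2=8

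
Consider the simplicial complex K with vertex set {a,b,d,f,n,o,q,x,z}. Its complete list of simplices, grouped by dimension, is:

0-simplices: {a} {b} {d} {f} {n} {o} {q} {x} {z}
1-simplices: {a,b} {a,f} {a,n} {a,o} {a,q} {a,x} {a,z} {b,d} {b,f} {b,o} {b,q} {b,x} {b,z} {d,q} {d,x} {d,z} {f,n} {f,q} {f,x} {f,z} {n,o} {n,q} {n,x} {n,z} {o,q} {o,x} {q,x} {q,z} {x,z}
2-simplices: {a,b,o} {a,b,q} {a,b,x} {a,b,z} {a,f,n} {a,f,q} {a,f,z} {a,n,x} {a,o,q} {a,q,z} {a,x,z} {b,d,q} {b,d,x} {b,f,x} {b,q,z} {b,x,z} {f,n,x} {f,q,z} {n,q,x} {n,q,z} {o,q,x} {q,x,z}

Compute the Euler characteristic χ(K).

n_0=9 n_1=29 n_2=22
χ=+9−29+22=2

χ(K)=2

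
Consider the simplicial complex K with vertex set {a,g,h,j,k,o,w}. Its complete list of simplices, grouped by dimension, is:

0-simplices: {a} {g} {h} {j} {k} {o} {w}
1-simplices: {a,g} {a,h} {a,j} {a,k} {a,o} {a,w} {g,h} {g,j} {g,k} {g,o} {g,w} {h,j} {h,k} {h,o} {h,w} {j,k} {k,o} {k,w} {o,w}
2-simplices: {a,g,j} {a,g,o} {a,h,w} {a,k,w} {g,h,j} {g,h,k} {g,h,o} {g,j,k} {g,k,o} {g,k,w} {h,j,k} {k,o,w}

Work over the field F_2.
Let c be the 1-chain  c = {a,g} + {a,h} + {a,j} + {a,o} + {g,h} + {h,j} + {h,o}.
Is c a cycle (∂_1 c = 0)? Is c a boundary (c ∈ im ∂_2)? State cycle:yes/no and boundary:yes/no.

n_0=7 n_1=19 n_2=12  [Z2]
∂1: piv[ag,ah,aj,ak,ao,aw] rk=6  ker:gh,gj,gk,go,gw,hj,hk,ho,hw,jk,ko,kw,ow
∂2: piv[agj,ago,ahw,akw,ghj,ghk,gho,gjk,gko,gkw,kow] rk=11  ker:hjk
∂1c = 0
c vs im∂2: residual ≠ 0 ⇒ not boundary

cycle:yes boundary:no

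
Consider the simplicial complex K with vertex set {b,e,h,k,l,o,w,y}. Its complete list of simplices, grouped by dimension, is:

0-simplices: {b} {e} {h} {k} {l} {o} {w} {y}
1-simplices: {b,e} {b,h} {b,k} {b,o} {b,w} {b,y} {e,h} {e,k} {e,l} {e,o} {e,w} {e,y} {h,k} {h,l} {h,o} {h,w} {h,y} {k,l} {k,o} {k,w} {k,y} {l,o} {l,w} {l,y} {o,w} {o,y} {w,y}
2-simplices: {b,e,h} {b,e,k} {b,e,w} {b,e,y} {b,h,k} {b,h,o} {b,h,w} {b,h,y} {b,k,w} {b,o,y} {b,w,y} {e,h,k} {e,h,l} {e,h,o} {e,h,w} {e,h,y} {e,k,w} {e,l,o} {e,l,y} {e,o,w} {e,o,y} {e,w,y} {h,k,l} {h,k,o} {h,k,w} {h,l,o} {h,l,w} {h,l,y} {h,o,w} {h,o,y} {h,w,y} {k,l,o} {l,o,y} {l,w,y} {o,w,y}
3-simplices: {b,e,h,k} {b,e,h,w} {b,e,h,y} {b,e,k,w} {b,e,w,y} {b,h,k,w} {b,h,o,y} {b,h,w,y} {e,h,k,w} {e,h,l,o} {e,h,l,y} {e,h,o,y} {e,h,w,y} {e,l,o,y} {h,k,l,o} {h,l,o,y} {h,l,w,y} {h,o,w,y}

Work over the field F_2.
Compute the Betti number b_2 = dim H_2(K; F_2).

n_0=8 n_1=27 n_2=35 n_3=18  [Z2]
∂1: piv[be,bh,bk,bo,bw,by,el] rk=7  ker:eh,ek,eo,ew,ey,hk,hl,ho,hw,hy,kl,ko,kw,ky,lo,lw,ly,ow,oy,wy
∂2: piv[beh,bek,bew,bey,bhk,bho,bhw,bhy,bkw,boy,bwy,ehl,eho,elo,ely,eow,hkl,hko,hlw] rk=19  ker:ehk,ehw,ehy,ekw,eoy,ewy,hkw,hlo,hly,how,hoy,hwy,klo,loy,lwy,owy
∂3: piv[behk,behw,behy,bekw,bewy,bhkw,bhoy,bhwy,ehlo,ehly,ehoy,eloy,hklo,hlwy,howy] rk=15  ker:ehkw,ehwy,hloy
b_2=(35−19)−15=1

b_2=1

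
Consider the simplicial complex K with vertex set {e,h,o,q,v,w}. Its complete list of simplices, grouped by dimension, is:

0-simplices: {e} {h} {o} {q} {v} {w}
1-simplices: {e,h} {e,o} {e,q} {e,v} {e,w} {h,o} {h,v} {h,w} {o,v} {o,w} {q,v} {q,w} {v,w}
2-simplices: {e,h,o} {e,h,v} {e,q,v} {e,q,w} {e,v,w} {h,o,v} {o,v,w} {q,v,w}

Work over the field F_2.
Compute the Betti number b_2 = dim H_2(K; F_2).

b_2=1

n_0=6 n_1=13 n_2=8  [Z2]
∂1: piv[eh,eo,eq,ev,ew] rk=5  ker:ho,hv,hw,ov,ow,qv,qw,vw
∂2: piv[eho,ehv,eqv,eqw,evw,hov,ovw] rk=7  ker:qvw
b_2=(8−7)−0=1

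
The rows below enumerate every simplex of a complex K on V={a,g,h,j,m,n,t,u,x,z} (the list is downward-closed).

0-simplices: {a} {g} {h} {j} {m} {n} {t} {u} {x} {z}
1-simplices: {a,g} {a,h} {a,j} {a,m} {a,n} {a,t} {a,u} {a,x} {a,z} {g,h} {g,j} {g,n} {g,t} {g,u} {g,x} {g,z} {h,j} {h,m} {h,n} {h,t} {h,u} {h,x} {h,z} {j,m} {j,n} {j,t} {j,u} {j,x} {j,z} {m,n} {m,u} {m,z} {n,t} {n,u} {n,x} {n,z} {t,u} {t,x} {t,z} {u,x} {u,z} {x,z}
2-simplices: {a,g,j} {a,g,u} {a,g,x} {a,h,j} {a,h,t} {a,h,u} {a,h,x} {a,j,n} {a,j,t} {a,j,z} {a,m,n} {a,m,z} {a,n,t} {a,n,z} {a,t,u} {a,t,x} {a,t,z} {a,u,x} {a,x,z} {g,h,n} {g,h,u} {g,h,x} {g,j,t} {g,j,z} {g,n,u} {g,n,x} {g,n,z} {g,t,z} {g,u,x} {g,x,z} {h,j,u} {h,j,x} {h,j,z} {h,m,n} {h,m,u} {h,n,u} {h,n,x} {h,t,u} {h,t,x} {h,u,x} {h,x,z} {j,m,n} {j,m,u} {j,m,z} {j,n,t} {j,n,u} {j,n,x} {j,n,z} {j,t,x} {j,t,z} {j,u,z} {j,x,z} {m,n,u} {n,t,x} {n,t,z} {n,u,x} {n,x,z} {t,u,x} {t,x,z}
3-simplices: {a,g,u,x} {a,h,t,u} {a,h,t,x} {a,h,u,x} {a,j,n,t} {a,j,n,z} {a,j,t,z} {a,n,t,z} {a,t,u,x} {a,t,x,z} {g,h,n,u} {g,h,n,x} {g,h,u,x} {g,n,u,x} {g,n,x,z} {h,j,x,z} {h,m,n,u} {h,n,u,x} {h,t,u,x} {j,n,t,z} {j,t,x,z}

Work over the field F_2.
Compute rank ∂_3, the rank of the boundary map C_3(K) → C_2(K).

rank∂_3=18

n_0=10 n_1=42 n_2=59 n_3=21  [Z2]
∂1: piv[ag,ah,aj,am,an,at,au,ax,az] rk=9  ker:gh,gj,gn,gt,gu,gx,gz,hj,hm,hn,ht,hu,hx,hz,jm,jn,jt,ju,jx,jz,mn,mu,mz,nt,nu,nx,nz,tu,tx,tz,ux,uz,xz
∂2: piv[agj,agu,agx,ahj,aht,ahu,ahx,ajn,ajt,ajz,amn,amz,ant,anz,atu,atx,atz,aux,axz,ghn,ghu,gjt,gjz,gnu,gnx,gnz,hju,hjx,hjz,hmn,hmu,jmn,juz] rk=33  ker:ghx,gtz,gux,gxz,hnu,hnx,htu,htx,hux,hxz,jmu,jmz,jnt,jnu,jnx,jnz,jtx,jtz,jxz,mnu,ntx,ntz,nux,nxz,tux,txz
∂3: piv[agux,ahtu,ahtx,ahux,ajnt,ajnz,ajtz,antz,atux,atxz,ghnu,ghnx,ghux,gnux,gnxz,hjxz,hmnu,jtxz] rk=18  ker:hnux,htux,jntz
rk∂_3=18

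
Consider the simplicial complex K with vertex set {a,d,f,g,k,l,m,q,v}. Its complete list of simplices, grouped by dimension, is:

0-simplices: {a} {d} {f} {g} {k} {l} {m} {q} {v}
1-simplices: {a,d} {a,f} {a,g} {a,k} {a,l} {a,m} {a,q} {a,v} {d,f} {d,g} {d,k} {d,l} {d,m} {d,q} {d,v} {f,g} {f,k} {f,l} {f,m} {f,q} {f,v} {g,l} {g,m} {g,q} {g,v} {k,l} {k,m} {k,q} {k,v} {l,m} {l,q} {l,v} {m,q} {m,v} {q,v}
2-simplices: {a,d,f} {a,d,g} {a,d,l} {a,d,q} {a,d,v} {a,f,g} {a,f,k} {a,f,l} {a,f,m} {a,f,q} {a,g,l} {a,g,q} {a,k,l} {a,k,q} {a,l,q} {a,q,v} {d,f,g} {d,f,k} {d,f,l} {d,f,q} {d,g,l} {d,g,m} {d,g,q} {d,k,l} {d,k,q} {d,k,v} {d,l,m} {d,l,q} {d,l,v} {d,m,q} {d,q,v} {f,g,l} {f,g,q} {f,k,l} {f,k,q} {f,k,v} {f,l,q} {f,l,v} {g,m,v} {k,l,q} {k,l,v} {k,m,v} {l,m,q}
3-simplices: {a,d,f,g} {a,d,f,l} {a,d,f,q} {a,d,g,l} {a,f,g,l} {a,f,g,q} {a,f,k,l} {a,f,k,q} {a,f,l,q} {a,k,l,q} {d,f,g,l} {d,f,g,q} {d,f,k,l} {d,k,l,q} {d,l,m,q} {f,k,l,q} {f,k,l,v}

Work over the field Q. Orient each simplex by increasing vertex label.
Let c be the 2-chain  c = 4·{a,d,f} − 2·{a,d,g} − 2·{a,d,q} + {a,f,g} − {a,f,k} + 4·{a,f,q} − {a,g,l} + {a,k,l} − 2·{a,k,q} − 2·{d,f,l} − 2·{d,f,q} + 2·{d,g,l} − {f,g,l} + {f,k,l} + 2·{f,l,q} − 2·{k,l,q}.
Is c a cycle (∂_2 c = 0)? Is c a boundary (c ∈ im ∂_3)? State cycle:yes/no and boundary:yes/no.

n_0=9 n_1=35 n_2=43 n_3=17  [Q]
∂1: piv[ad,af,ag,ak,al,am,aq,av] rk=8  ker:df,dg,dk,dl,dm,dq,dv,fg,fk,fl,fm,fq,fv,gl,gm,gq,gv,kl,km,kq,kv,lm,lq,lv,mq,mv,qv
∂2: piv[adf,adg,adl,adq,adv,afg,afk,afl,afm,afq,agl,agq,akl,akq,alq,aqv,dfk,dgm,dkv,dlm,dlv,dmq,fkv,gmv,kmv] rk=25  ker:dfg,dfl,dfq,dgl,dgq,dkl,dkq,dlq,dqv,fgl,fgq,fkl,fkq,flq,flv,klq,klv,lmq
∂3: piv[adfg,adfl,adfq,adgl,afgl,afgq,afkl,afkq,aflq,aklq,dfgq,dfkl,dklq,dlmq,fklv] rk=15  ker:dfgl,fklq
∂2c = 0
c vs im∂3: reduces to 0 ⇒ boundary

cycle:yes boundary:yes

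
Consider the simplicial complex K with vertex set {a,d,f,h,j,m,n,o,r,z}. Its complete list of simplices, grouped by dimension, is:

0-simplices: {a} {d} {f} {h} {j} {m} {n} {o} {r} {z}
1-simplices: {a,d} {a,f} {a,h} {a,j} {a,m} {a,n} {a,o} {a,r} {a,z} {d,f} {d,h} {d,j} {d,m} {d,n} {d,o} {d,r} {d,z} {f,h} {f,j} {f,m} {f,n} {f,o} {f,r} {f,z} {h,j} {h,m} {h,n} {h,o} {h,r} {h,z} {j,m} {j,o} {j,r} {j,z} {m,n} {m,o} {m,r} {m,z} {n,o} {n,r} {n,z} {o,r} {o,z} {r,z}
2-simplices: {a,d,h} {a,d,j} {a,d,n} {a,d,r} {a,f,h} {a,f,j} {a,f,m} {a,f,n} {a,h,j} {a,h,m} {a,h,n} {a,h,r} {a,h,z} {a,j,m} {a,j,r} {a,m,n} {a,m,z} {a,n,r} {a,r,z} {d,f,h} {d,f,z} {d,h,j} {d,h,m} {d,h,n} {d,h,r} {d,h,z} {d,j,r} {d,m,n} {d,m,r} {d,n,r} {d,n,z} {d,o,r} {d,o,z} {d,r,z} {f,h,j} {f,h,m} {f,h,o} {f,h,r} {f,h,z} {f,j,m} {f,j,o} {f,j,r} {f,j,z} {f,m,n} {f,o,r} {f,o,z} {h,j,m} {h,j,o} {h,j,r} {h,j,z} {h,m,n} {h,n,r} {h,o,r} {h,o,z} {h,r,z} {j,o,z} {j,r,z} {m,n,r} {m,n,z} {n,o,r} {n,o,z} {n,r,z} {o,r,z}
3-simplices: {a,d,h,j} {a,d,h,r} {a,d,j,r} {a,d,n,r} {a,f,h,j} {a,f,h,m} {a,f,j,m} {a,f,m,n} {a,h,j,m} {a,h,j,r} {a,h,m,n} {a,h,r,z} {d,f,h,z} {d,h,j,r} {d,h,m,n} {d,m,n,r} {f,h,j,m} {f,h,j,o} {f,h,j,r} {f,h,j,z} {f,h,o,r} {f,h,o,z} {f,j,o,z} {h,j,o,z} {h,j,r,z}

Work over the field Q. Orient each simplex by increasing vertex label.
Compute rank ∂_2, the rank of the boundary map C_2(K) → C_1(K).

rank∂_2=33

n_0=10 n_1=44 n_2=63 n_3=25  [Q]
∂1: piv[ad,af,ah,aj,am,an,ao,ar,az] rk=9  ker:df,dh,dj,dm,dn,do,dr,dz,fh,fj,fm,fn,fo,fr,fz,hj,hm,hn,ho,hr,hz,jm,jo,jr,jz,mn,mo,mr,mz,no,nr,nz,or,oz,rz
∂2: piv[adh,adj,adn,adr,afh,afj,afm,afn,ahj,ahm,ahn,ahr,ahz,ajm,ajr,amn,amz,anr,arz,dfh,dfz,dhm,dhz,dmr,dnz,dor,doz,fho,fhr,fjo,fjz,for,nor] rk=33  ker:dhj,dhn,dhr,djr,dmn,dnr,drz,fhj,fhm,fhz,fjm,fjr,fmn,foz,hjm,hjo,hjr,hjz,hmn,hnr,hor,hoz,hrz,joz,jrz,mnr,mnz,noz,nrz,orz
∂3: piv[adhj,adhr,adjr,adnr,afhj,afhm,afjm,afmn,ahjm,ahjr,ahmn,ahrz,dfhz,dhmn,dmnr,fhjo,fhjr,fhjz,fhor,fhoz,fjoz,hjrz] rk=22  ker:dhjr,fhjm,hjoz
rk∂_2=33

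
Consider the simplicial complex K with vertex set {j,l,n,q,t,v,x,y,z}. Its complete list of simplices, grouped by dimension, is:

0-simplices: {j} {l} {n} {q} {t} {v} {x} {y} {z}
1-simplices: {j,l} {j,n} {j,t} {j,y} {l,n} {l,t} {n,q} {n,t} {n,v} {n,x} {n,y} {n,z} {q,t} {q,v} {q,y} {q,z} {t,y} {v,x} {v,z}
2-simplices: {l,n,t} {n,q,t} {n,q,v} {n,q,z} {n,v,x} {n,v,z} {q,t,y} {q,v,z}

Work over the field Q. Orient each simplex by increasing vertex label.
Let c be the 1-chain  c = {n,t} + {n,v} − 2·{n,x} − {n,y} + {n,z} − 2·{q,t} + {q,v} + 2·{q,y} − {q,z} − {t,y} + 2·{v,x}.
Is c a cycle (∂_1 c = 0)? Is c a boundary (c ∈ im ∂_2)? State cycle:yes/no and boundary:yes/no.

n_0=9 n_1=19 n_2=8  [Q]
∂1: piv[jl,jn,jt,jy,nq,nv,nx,nz] rk=8  ker:ln,lt,nt,ny,qt,qv,qy,qz,ty,vx,vz
∂2: piv[lnt,nqt,nqv,nqz,nvx,nvz,qty] rk=7  ker:qvz
∂1c = 0
c vs im∂2: residual ≠ 0 ⇒ not boundary

cycle:yes boundary:no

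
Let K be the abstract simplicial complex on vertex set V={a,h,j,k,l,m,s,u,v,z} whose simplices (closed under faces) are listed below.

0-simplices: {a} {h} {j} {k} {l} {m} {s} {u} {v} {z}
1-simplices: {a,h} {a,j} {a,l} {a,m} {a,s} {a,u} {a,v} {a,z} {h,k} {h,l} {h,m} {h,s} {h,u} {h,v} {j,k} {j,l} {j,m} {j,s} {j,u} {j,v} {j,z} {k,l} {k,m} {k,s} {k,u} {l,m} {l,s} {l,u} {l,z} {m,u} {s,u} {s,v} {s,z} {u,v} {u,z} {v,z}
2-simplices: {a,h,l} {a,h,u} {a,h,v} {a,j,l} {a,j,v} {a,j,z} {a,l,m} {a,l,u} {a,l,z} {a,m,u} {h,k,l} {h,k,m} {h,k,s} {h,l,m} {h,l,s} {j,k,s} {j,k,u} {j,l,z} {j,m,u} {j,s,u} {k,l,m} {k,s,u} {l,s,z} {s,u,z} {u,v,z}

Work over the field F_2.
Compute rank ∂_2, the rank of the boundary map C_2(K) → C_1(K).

n_0=10 n_1=36 n_2=25  [Z2]
∂1: piv[ah,aj,al,am,as,au,av,az,hk] rk=9  ker:hl,hm,hs,hu,hv,jk,jl,jm,js,ju,jv,jz,kl,km,ks,ku,lm,ls,lu,lz,mu,su,sv,sz,uv,uz,vz
∂2: piv[ahl,ahu,ahv,ajl,ajv,ajz,alm,alu,alz,amu,hkl,hkm,hks,hlm,hls,jks,jku,jmu,jsu,lsz,suz,uvz] rk=22  ker:jlz,klm,ksu
rk∂_2=22

rank∂_2=22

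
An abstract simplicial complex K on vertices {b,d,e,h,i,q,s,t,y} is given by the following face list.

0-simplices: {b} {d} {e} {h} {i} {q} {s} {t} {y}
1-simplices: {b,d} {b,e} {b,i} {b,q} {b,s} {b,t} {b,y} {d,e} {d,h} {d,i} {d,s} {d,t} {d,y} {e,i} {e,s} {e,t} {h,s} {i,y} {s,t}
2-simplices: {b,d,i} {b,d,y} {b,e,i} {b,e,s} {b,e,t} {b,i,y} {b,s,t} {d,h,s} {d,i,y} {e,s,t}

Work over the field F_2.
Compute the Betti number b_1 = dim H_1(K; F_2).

b_1=3

n_0=9 n_1=19 n_2=10  [Z2]
∂1: piv[bd,be,bi,bq,bs,bt,by,dh] rk=8  ker:de,di,ds,dt,dy,ei,es,et,hs,iy,st
∂2: piv[bdi,bdy,bei,bes,bet,biy,bst,dhs] rk=8  ker:diy,est
b_1=(19−8)−8=3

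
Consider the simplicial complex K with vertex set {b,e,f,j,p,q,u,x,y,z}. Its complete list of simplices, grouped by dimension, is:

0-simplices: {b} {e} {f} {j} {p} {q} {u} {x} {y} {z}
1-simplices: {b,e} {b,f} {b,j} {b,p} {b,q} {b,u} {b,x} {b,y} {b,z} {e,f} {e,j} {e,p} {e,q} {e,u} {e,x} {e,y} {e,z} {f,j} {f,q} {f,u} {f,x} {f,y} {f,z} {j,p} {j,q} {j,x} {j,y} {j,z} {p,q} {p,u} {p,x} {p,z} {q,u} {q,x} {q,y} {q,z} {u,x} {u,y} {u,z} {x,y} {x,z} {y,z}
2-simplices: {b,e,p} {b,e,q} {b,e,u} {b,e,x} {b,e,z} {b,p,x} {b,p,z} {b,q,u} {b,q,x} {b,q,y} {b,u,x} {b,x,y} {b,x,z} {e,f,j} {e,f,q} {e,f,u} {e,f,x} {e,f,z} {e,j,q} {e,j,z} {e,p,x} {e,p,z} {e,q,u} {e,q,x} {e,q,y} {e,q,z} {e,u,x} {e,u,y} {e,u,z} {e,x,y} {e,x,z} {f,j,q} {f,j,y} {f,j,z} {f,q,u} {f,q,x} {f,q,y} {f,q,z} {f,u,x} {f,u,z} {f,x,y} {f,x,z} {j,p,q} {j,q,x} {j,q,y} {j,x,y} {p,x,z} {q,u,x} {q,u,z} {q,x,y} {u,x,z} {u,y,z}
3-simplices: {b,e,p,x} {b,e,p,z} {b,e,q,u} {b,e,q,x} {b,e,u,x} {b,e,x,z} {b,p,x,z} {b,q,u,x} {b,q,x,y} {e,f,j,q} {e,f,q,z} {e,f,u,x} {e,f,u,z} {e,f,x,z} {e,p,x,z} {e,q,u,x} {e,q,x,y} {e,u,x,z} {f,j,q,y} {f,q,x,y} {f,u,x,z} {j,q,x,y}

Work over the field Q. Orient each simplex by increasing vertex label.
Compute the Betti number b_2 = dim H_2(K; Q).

n_0=10 n_1=42 n_2=52 n_3=22  [Q]
∂1: piv[be,bf,bj,bp,bq,bu,bx,by,bz] rk=9  ker:ef,ej,ep,eq,eu,ex,ey,ez,fj,fq,fu,fx,fy,fz,jp,jq,jx,jy,jz,pq,pu,px,pz,qu,qx,qy,qz,ux,uy,uz,xy,xz,yz
∂2: piv[bep,beq,beu,bex,bez,bpx,bpz,bqu,bqx,bqy,bux,bxy,bxz,efj,efq,efu,efx,efz,ejq,ejz,eqy,eqz,euy,euz,fjy,fqy,jpq,jqx,uyz] rk=29  ker:epx,epz,equ,eqx,eux,exy,exz,fjq,fjz,fqu,fqx,fqz,fux,fuz,fxy,fxz,jqy,jxy,pxz,qux,quz,qxy,uxz
∂3: piv[bepx,bepz,bequ,beqx,beux,bexz,bpxz,bqux,bqxy,efjq,efqz,efux,efuz,efxz,eqxy,euxz,fjqy,fqxy,jqxy] rk=19  ker:epxz,equx,fuxz
b_2=(52−29)−19=4

b_2=4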